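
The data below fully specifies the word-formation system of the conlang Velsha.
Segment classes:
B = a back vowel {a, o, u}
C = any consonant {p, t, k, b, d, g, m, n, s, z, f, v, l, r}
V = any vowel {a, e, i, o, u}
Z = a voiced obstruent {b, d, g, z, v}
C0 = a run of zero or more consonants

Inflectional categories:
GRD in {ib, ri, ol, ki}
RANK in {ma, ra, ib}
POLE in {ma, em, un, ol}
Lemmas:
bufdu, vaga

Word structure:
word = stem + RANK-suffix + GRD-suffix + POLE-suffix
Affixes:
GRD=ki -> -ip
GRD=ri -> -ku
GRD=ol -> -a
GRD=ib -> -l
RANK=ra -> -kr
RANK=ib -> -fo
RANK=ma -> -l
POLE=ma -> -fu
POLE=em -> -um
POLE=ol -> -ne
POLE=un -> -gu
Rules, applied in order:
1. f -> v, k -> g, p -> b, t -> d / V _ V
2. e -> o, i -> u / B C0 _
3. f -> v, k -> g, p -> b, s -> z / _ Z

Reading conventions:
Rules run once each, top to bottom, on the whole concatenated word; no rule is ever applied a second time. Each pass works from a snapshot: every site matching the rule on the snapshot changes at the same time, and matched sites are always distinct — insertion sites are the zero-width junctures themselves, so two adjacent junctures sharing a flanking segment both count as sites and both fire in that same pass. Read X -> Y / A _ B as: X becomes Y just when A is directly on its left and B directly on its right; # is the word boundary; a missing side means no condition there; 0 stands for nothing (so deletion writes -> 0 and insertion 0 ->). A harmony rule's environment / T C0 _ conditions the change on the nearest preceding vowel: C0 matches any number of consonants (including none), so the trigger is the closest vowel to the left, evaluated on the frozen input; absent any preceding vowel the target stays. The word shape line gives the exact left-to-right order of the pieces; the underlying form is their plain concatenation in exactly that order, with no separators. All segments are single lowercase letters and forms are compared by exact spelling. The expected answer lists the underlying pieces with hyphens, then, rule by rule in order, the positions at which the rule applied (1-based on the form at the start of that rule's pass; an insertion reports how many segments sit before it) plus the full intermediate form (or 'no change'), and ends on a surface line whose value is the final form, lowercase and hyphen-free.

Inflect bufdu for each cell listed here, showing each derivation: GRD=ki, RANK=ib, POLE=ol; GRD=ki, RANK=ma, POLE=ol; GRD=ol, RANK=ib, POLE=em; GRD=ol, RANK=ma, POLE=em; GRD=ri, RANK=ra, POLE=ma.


cell GRD=ki, RANK=ib, POLE=ol:
underlying: bufdu-fo-ip-ne
1. f -> v, k -> g, p -> b, t -> d / V _ V: fires at position(s) 6: bufduvoipne
2. e -> o, i -> u / B C0 _: fires at position(s) 8: bufduvoupne
3. f -> v, k -> g, p -> b, s -> z / _ Z: fires at position(s) 3: buvduvoupne
surface: buvduvoupne

cell GRD=ki, RANK=ma, POLE=ol:
underlying: bufdu-l-ip-ne
1. f -> v, k -> g, p -> b, t -> d / V _ V: no change
2. e -> o, i -> u / B C0 _: fires at position(s) 7: bufdulupne
3. f -> v, k -> g, p -> b, s -> z / _ Z: fires at position(s) 3: buvdulupne
surface: buvdulupne

cell GRD=ol, RANK=ib, POLE=em:
underlying: bufdu-fo-a-um
1. f -> v, k -> g, p -> b, t -> d / V _ V: fires at position(s) 6: bufduvoaum
2. e -> o, i -> u / B C0 _: no change
3. f -> v, k -> g, p -> b, s -> z / _ Z: fires at position(s) 3: buvduvoaum
surface: buvduvoaum

cell GRD=ol, RANK=ma, POLE=em:
underlying: bufdu-l-a-um
1. f -> v, k -> g, p -> b, t -> d / V _ V: no change
2. e -> o, i -> u / B C0 _: no change
3. f -> v, k -> g, p -> b, s -> z / _ Z: fires at position(s) 3: buvdulaum
surface: buvdulaum

cell GRD=ri, RANK=ra, POLE=ma:
underlying: bufdu-kr-ku-fu
1. f -> v, k -> g, p -> b, t -> d / V _ V: fires at position(s) 10: bufdukrkuvu
2. e -> o, i -> u / B C0 _: no change
3. f -> v, k -> g, p -> b, s -> z / _ Z: fires at position(s) 3: buvdukrkuvu
surface: buvdukrkuvu


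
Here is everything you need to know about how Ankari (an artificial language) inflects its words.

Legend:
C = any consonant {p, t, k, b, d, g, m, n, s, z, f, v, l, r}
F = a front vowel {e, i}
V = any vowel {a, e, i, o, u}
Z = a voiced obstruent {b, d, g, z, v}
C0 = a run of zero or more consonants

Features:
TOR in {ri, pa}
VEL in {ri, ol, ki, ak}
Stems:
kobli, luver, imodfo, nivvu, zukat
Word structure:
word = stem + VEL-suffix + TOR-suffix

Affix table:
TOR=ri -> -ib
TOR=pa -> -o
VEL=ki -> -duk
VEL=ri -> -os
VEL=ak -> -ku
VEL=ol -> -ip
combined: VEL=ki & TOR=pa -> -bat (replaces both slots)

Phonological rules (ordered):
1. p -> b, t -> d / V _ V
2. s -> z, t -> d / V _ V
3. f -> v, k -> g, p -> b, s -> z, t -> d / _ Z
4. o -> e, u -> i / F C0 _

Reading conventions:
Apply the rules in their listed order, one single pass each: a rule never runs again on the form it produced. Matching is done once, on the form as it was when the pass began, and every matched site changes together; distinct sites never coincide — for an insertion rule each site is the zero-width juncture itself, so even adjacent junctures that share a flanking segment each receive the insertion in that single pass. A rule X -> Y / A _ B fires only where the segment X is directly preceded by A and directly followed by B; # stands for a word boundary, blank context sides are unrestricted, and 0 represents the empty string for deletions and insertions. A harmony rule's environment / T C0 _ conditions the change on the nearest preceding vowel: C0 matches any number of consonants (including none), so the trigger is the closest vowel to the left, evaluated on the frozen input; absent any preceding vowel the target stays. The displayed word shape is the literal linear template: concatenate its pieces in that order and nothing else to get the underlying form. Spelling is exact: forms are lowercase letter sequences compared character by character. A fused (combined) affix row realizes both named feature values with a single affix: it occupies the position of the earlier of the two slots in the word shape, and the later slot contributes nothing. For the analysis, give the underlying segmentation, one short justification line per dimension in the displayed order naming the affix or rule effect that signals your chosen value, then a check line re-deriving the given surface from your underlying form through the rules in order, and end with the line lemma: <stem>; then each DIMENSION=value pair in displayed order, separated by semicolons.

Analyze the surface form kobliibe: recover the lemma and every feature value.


underlying: kobli-ip-o
TOR=pa - signalled by the affix -o
VEL=ol - signalled by the affix -ip
check: kobliipo -> kobliibo -> kobliibo -> kobliibo -> kobliibe
lemma: kobli; TOR=pa; VEL=ol


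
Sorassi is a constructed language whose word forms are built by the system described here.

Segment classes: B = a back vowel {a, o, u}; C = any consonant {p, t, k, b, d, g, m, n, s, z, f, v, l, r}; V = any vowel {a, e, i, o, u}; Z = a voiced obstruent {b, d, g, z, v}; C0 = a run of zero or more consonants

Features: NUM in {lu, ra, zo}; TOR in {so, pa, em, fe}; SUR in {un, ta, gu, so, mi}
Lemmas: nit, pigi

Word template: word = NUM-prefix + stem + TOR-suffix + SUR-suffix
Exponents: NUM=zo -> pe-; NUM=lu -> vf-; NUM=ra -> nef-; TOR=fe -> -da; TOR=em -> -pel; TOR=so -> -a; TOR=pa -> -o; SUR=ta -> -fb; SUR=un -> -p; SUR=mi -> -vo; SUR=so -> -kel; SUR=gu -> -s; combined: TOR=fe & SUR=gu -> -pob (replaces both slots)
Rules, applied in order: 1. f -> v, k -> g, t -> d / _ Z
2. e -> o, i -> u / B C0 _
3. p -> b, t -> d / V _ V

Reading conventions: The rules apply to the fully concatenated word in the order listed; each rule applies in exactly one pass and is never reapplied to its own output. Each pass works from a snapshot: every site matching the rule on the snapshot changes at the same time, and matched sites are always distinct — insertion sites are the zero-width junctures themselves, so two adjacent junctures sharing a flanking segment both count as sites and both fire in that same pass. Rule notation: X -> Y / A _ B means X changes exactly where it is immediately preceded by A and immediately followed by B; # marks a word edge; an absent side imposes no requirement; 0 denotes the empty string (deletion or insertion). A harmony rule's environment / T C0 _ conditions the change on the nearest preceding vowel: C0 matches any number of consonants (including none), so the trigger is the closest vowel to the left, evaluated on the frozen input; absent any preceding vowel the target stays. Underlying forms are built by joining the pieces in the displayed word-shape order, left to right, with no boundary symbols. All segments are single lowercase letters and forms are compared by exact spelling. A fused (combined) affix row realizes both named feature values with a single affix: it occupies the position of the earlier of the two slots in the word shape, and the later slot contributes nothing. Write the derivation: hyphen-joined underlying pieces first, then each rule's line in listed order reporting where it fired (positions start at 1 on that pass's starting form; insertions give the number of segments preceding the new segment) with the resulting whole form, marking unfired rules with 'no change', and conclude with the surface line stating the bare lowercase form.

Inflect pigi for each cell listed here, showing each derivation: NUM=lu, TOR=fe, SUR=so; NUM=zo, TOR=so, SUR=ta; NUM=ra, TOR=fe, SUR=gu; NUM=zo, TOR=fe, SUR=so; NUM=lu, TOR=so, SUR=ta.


cell NUM=lu, TOR=fe, SUR=so:
underlying: vf-pigi-da-kel
1. f -> v, k -> g, t -> d / _ Z: no change
2. e -> o, i -> u / B C0 _: fires at position(s) 10: vfpigidakol
3. p -> b, t -> d / V _ V: no change
surface: vfpigidakol

cell NUM=zo, TOR=so, SUR=ta:
underlying: pe-pigi-a-fb
1. f -> v, k -> g, t -> d / _ Z: fires at position(s) 8: pepigiavb
2. e -> o, i -> u / B C0 _: no change
3. p -> b, t -> d / V _ V: fires at position(s) 3: pebigiavb
surface: pebigiavb

cell NUM=ra, TOR=fe, SUR=gu:
underlying: nef-pigi-pob
1. f -> v, k -> g, t -> d / _ Z: no change
2. e -> o, i -> u / B C0 _: no change
3. p -> b, t -> d / V _ V: fires at position(s) 8: nefpigibob
surface: nefpigibob

cell NUM=zo, TOR=fe, SUR=so:
underlying: pe-pigi-da-kel
1. f -> v, k -> g, t -> d / _ Z: no change
2. e -> o, i -> u / B C0 _: fires at position(s) 10: pepigidakol
3. p -> b, t -> d / V _ V: fires at position(s) 3: pebigidakol
surface: pebigidakol

cell NUM=lu, TOR=so, SUR=ta:
underlying: vf-pigi-a-fb
1. f -> v, k -> g, t -> d / _ Z: fires at position(s) 8: vfpigiavb
2. e -> o, i -> u / B C0 _: no change
3. p -> b, t -> d / V _ V: no change
surface: vfpigiavb


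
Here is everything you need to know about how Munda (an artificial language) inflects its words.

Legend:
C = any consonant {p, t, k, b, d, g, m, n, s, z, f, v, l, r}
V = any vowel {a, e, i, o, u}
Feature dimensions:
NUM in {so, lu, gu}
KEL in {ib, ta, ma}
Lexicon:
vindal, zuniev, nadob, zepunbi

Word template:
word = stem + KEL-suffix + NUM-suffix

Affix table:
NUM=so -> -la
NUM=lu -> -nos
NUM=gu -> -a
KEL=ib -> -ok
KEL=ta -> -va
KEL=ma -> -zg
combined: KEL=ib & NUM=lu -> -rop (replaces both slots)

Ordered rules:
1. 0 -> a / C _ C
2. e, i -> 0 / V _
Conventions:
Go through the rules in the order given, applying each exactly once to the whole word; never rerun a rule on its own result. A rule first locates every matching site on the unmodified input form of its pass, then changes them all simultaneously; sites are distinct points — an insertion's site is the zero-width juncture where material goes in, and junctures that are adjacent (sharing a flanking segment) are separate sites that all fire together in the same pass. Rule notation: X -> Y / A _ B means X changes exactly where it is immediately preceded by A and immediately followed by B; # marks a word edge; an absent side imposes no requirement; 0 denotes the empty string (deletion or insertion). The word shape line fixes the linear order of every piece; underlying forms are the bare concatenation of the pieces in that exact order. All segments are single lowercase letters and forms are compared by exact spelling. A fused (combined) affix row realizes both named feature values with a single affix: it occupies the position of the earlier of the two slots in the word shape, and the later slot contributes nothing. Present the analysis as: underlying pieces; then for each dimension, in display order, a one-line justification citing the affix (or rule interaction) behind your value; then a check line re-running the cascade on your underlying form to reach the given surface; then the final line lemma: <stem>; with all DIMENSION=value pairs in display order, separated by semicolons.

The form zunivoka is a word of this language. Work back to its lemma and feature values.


underlying: zuniev-ok-a
NUM=gu - signalled by the affix -a
KEL=ib - signalled by the affix -ok
check: zunievoka -> zunievoka -> zunivoka
lemma: zuniev; NUM=gu; KEL=ib


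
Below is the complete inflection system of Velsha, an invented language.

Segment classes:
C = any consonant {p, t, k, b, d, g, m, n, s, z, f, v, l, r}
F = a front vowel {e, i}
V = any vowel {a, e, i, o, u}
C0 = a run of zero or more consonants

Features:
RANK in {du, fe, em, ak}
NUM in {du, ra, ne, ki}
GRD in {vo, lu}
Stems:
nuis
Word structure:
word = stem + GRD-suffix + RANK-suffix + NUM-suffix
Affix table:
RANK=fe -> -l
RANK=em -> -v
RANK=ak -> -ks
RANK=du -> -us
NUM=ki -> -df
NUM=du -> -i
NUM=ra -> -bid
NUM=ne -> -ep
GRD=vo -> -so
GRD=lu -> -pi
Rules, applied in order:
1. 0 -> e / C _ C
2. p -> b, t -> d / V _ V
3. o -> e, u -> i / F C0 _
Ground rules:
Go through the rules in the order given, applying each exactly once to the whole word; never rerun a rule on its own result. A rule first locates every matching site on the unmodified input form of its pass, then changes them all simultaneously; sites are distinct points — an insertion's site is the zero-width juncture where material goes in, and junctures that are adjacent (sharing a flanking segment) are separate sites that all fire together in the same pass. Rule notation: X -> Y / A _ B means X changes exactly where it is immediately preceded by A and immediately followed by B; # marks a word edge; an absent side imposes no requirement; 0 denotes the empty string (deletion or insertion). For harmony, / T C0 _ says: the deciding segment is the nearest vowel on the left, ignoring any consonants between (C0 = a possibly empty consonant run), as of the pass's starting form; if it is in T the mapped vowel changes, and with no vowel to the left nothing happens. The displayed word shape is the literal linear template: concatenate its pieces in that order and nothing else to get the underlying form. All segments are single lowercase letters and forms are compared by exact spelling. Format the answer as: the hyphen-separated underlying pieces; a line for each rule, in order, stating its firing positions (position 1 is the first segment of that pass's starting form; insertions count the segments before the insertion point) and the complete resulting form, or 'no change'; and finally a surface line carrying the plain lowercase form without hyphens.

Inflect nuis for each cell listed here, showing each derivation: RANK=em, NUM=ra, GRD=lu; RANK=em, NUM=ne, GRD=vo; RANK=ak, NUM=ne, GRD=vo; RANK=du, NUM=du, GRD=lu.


cell RANK=em, NUM=ra, GRD=lu:
underlying: nuis-pi-v-bid
1. 0 -> e / C _ C: inserts after position(s) 4, 7: nuisepivebid
2. p -> b, t -> d / V _ V: fires at position(s) 6: nuisebivebid
3. o -> e, u -> i / F C0 _: no change
surface: nuisebivebid

cell RANK=em, NUM=ne, GRD=vo:
underlying: nuis-so-v-ep
1. 0 -> e / C _ C: inserts after position(s) 4: nuisesovep
2. p -> b, t -> d / V _ V: no change
3. o -> e, u -> i / F C0 _: fires at position(s) 7: nuisesevep
surface: nuisesevep

cell RANK=ak, NUM=ne, GRD=vo:
underlying: nuis-so-ks-ep
1. 0 -> e / C _ C: inserts after position(s) 4, 7: nuisesokesep
2. p -> b, t -> d / V _ V: no change
3. o -> e, u -> i / F C0 _: fires at position(s) 7: nuisesekesep
surface: nuisesekesep

cell RANK=du, NUM=du, GRD=lu:
underlying: nuis-pi-us-i
1. 0 -> e / C _ C: inserts after position(s) 4: nuisepiusi
2. p -> b, t -> d / V _ V: fires at position(s) 6: nuisebiusi
3. o -> e, u -> i / F C0 _: fires at position(s) 8: nuisebiisi
surface: nuisebiisi


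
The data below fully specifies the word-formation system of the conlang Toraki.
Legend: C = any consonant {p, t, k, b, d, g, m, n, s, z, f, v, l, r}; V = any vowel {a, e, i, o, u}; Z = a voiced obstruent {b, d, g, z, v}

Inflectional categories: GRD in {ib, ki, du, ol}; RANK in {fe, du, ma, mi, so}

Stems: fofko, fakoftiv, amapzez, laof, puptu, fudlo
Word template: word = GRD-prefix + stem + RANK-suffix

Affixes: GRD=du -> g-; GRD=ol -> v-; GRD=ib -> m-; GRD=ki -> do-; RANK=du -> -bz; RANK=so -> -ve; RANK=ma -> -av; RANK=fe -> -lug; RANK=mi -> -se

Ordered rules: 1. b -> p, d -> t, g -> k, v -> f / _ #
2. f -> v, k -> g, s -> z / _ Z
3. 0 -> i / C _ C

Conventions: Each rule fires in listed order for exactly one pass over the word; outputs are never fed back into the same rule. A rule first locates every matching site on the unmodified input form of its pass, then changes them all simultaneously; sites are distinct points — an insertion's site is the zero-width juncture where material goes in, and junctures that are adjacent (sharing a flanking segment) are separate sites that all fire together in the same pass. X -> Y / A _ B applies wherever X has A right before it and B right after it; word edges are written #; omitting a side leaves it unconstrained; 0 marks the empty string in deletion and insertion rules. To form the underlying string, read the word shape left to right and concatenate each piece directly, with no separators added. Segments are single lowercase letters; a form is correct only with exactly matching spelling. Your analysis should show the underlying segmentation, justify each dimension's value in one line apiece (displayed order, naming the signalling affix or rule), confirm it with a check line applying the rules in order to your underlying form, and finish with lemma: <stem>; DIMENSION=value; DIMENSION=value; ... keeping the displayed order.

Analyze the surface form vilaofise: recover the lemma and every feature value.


underlying: v-laof-se
GRD=ol - signalled by the affix v-
RANK=mi - signalled by the affix -se
check: vlaofse -> vlaofse -> vlaofse -> vilaofise
lemma: laof; GRD=ol; RANK=mi


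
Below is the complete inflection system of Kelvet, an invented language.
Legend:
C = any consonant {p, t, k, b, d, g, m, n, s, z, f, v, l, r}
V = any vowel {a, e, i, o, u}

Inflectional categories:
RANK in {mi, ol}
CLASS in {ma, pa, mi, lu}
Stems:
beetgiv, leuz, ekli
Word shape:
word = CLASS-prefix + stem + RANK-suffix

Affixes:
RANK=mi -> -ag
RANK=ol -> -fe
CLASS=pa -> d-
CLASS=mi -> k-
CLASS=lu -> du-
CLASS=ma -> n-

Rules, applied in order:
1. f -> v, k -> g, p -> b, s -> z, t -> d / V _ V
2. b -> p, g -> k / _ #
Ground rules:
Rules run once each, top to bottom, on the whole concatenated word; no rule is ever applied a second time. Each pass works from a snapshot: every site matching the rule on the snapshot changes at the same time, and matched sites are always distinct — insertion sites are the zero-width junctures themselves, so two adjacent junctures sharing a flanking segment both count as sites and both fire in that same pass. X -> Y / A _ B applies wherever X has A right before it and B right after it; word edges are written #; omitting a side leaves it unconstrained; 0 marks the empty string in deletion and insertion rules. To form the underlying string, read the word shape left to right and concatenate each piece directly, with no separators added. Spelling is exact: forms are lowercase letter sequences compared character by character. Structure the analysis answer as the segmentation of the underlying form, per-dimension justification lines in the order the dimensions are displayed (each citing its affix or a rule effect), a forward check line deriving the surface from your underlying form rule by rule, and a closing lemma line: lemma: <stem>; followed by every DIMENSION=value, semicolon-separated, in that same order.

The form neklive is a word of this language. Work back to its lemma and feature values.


underlying: n-ekli-fe
RANK=ol - signalled by the affix -fe
CLASS=ma - signalled by the affix n-
check: neklife -> neklive -> neklive
lemma: ekli; RANK=ol; CLASS=ma


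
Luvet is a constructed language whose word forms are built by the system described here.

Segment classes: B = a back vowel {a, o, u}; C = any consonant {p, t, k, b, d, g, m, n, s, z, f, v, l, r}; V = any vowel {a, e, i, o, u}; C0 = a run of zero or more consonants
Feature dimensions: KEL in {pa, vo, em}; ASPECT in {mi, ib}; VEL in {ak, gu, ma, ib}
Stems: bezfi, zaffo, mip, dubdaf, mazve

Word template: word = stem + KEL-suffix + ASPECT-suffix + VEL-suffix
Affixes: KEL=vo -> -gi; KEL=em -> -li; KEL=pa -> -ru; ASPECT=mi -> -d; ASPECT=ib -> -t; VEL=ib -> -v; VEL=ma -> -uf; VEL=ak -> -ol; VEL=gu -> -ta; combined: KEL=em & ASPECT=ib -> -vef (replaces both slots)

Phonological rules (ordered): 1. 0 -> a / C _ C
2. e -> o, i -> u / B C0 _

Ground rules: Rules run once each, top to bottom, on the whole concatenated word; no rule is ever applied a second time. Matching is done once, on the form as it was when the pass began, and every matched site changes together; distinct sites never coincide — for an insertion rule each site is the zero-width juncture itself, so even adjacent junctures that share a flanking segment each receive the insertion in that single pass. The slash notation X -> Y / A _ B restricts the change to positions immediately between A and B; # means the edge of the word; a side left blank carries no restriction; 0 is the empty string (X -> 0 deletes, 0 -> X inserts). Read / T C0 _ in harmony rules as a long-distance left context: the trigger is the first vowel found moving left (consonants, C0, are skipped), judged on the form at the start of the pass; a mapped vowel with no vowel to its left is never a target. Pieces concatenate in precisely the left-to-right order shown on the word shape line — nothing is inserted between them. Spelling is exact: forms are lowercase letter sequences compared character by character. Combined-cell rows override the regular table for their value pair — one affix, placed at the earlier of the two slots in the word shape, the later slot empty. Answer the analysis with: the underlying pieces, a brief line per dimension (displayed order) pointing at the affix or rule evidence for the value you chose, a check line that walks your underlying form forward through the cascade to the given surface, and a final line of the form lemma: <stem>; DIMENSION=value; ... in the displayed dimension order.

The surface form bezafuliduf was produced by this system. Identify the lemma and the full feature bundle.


underlying: bezfi-li-d-uf
KEL=em - signalled by the affix -li
ASPECT=mi - signalled by the affix -d
VEL=ma - signalled by the affix -uf
check: bezfiliduf -> bezafiliduf -> bezafuliduf
lemma: bezfi; KEL=em; ASPECT=mi; VEL=ma


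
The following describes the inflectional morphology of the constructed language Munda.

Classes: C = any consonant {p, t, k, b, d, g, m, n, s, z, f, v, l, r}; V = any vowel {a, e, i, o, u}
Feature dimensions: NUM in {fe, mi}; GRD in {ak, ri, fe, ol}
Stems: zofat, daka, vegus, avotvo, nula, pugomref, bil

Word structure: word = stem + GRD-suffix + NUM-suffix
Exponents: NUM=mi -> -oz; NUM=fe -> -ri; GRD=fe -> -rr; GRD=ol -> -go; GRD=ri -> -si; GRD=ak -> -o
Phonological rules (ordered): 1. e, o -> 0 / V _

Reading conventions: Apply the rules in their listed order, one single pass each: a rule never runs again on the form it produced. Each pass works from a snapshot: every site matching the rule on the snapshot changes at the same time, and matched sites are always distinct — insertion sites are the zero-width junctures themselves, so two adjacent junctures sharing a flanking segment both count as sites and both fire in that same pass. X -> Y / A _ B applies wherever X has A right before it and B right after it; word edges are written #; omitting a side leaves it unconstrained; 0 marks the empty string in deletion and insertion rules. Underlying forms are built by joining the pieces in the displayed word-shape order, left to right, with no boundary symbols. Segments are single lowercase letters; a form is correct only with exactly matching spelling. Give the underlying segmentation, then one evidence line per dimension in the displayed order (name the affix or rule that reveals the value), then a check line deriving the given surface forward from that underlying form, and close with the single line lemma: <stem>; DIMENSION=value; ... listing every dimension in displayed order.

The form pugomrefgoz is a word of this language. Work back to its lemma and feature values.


underlying: pugomref-go-oz
NUM=mi - signalled by the affix -oz
GRD=ol - signalled by the affix -go
check: pugomrefgooz -> pugomrefgoz
lemma: pugomref; NUM=mi; GRD=ol


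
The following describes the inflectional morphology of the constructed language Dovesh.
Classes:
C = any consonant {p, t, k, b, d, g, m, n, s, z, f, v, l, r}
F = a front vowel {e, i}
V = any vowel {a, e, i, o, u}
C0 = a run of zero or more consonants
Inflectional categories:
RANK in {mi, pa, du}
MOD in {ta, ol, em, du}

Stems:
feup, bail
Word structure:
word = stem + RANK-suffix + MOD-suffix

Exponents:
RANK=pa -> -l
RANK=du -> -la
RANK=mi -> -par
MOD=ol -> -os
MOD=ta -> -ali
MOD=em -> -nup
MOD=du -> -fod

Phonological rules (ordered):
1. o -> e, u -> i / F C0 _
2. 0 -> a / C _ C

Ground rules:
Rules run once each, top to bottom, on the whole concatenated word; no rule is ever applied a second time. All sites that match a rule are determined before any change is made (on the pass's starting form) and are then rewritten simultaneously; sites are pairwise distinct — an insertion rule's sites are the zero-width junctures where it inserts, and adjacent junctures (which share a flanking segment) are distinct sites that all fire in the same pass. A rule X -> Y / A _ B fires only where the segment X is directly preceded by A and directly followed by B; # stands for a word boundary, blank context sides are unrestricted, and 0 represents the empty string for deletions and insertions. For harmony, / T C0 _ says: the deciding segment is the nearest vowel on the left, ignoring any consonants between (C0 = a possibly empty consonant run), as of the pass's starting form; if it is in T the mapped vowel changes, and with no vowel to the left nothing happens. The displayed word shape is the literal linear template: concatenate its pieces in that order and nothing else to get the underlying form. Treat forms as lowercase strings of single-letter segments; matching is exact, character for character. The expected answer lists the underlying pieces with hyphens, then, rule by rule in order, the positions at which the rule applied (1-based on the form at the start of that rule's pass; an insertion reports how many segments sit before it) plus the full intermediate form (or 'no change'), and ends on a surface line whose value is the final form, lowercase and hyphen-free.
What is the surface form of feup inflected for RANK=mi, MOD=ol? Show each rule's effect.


underlying: feup-par-os
1. o -> e, u -> i / F C0 _: fires at position(s) 3: feipparos
2. 0 -> a / C _ C: inserts after position(s) 4: feipaparos
surface: feipaparos


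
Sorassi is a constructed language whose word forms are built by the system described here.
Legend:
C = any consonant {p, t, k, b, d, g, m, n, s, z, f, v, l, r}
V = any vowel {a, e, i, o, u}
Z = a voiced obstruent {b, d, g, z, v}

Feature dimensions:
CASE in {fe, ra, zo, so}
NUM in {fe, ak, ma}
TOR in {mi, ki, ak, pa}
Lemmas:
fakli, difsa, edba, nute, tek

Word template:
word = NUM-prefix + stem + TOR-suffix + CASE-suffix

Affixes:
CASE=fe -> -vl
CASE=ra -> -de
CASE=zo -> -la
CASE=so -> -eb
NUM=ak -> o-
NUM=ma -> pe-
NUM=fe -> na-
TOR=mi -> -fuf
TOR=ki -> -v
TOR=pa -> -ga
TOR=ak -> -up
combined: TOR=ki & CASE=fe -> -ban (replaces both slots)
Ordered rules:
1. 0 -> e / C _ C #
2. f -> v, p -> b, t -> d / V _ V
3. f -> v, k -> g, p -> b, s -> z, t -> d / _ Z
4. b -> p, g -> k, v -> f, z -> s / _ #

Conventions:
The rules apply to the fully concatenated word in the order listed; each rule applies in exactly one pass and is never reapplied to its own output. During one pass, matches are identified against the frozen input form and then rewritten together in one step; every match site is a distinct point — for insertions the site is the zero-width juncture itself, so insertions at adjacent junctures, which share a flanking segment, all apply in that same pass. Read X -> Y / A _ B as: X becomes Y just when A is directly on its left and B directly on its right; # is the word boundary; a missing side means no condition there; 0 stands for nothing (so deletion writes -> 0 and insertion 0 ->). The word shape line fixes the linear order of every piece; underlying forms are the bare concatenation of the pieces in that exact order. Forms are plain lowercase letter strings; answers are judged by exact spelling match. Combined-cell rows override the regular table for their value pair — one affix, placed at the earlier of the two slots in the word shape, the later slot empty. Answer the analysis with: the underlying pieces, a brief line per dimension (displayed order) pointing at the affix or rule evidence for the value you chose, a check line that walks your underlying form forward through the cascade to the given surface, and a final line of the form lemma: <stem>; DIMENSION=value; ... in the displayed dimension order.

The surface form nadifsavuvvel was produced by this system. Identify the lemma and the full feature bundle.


underlying: na-difsa-fuf-vl
CASE=fe - signalled by the affix -vl
NUM=fe - signalled by the affix na-
TOR=mi - signalled by the affix -fuf
check: nadifsafufvl -> nadifsafufvel -> nadifsavufvel -> nadifsavuvvel -> nadifsavuvvel
lemma: difsa; CASE=fe; NUM=fe; TOR=mi


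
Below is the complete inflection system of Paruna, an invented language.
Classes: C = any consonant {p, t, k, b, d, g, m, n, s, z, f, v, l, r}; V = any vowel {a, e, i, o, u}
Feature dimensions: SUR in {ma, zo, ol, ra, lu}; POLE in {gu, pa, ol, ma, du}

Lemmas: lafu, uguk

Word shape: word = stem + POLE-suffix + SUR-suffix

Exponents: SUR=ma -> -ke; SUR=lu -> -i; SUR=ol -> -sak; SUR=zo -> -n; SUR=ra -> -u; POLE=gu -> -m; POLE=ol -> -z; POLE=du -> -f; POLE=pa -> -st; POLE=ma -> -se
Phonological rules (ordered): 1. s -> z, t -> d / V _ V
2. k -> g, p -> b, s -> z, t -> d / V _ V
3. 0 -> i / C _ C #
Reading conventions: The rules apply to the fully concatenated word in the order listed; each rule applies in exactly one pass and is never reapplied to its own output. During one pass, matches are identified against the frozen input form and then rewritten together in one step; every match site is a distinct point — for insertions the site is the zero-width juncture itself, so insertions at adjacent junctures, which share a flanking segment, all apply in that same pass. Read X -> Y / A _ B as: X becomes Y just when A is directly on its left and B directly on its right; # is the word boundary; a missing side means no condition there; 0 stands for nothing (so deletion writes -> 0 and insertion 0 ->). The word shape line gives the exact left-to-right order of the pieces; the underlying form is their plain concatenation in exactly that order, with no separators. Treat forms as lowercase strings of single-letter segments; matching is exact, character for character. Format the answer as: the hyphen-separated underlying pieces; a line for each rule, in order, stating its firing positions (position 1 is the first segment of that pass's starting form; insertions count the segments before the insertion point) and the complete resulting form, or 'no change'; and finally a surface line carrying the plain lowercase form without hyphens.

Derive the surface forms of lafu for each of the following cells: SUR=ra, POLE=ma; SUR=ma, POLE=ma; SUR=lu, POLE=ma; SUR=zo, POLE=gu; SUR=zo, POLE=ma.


cell SUR=ra, POLE=ma:
underlying: lafu-se-u
1. s -> z, t -> d / V _ V: fires at position(s) 5: lafuzeu
2. k -> g, p -> b, s -> z, t -> d / V _ V: no change
3. 0 -> i / C _ C #: no change
surface: lafuzeu

cell SUR=ma, POLE=ma:
underlying: lafu-se-ke
1. s -> z, t -> d / V _ V: fires at position(s) 5: lafuzeke
2. k -> g, p -> b, s -> z, t -> d / V _ V: fires at position(s) 7: lafuzege
3. 0 -> i / C _ C #: no change
surface: lafuzege

cell SUR=lu, POLE=ma:
underlying: lafu-se-i
1. s -> z, t -> d / V _ V: fires at position(s) 5: lafuzei
2. k -> g, p -> b, s -> z, t -> d / V _ V: no change
3. 0 -> i / C _ C #: no change
surface: lafuzei

cell SUR=zo, POLE=gu:
underlying: lafu-m-n
1. s -> z, t -> d / V _ V: no change
2. k -> g, p -> b, s -> z, t -> d / V _ V: no change
3. 0 -> i / C _ C #: inserts after position(s) 5: lafumin
surface: lafumin

cell SUR=zo, POLE=ma:
underlying: lafu-se-n
1. s -> z, t -> d / V _ V: fires at position(s) 5: lafuzen
2. k -> g, p -> b, s -> z, t -> d / V _ V: no change
3. 0 -> i / C _ C #: no change
surface: lafuzen


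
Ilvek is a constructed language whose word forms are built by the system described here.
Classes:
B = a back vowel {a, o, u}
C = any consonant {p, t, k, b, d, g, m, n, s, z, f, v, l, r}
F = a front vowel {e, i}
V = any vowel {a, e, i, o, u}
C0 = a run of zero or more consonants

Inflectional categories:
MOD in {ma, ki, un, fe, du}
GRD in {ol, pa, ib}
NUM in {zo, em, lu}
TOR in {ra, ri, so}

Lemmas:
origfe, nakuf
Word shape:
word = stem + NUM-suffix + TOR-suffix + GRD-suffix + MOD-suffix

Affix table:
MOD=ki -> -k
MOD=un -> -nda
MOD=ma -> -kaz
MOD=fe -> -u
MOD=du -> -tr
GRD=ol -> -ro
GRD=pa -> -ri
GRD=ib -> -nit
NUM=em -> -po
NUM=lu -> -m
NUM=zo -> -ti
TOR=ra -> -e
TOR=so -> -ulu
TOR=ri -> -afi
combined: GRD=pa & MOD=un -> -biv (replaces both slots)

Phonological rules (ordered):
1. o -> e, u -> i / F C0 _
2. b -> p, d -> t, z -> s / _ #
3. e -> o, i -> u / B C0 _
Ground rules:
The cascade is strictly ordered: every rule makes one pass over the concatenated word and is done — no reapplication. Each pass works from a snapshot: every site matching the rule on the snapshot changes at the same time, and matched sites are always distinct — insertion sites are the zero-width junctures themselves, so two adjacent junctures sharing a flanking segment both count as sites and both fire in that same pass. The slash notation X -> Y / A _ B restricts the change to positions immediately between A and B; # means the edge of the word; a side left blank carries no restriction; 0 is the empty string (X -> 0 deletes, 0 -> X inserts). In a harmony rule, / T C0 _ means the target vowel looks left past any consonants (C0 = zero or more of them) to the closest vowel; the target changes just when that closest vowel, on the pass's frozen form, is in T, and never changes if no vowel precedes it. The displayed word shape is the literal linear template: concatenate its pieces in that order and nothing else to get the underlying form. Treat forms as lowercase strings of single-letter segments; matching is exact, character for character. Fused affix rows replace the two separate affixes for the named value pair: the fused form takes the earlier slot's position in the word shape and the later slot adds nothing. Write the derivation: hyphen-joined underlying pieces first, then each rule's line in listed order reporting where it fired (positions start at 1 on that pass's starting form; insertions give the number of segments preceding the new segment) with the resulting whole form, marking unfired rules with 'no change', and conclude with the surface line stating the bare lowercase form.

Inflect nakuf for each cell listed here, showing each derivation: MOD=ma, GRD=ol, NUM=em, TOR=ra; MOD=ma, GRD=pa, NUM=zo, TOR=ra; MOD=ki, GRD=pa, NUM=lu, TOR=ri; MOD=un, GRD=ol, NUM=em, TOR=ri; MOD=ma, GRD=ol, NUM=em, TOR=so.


cell MOD=ma, GRD=ol, NUM=em, TOR=ra:
underlying: nakuf-po-e-ro-kaz
1. o -> e, u -> i / F C0 _: fires at position(s) 10: nakufpoerekaz
2. b -> p, d -> t, z -> s / _ #: fires at position(s) 13: nakufpoerekas
3. e -> o, i -> u / B C0 _: fires at position(s) 8: nakufpoorekas
surface: nakufpoorekas

cell MOD=ma, GRD=pa, NUM=zo, TOR=ra:
underlying: nakuf-ti-e-ri-kaz
1. o -> e, u -> i / F C0 _: no change
2. b -> p, d -> t, z -> s / _ #: fires at position(s) 13: nakuftierikas
3. e -> o, i -> u / B C0 _: fires at position(s) 7: nakuftuerikas
surface: nakuftuerikas

cell MOD=ki, GRD=pa, NUM=lu, TOR=ri:
underlying: nakuf-m-afi-ri-k
1. o -> e, u -> i / F C0 _: no change
2. b -> p, d -> t, z -> s / _ #: no change
3. e -> o, i -> u / B C0 _: fires at position(s) 9: nakufmafurik
surface: nakufmafurik

cell MOD=un, GRD=ol, NUM=em, TOR=ri:
underlying: nakuf-po-afi-ro-nda
1. o -> e, u -> i / F C0 _: fires at position(s) 12: nakufpoafirenda
2. b -> p, d -> t, z -> s / _ #: no change
3. e -> o, i -> u / B C0 _: fires at position(s) 10: nakufpoafurenda
surface: nakufpoafurenda

cell MOD=ma, GRD=ol, NUM=em, TOR=so:
underlying: nakuf-po-ulu-ro-kaz
1. o -> e, u -> i / F C0 _: no change
2. b -> p, d -> t, z -> s / _ #: fires at position(s) 15: nakufpoulurokas
3. e -> o, i -> u / B C0 _: no change
surface: nakufpoulurokas


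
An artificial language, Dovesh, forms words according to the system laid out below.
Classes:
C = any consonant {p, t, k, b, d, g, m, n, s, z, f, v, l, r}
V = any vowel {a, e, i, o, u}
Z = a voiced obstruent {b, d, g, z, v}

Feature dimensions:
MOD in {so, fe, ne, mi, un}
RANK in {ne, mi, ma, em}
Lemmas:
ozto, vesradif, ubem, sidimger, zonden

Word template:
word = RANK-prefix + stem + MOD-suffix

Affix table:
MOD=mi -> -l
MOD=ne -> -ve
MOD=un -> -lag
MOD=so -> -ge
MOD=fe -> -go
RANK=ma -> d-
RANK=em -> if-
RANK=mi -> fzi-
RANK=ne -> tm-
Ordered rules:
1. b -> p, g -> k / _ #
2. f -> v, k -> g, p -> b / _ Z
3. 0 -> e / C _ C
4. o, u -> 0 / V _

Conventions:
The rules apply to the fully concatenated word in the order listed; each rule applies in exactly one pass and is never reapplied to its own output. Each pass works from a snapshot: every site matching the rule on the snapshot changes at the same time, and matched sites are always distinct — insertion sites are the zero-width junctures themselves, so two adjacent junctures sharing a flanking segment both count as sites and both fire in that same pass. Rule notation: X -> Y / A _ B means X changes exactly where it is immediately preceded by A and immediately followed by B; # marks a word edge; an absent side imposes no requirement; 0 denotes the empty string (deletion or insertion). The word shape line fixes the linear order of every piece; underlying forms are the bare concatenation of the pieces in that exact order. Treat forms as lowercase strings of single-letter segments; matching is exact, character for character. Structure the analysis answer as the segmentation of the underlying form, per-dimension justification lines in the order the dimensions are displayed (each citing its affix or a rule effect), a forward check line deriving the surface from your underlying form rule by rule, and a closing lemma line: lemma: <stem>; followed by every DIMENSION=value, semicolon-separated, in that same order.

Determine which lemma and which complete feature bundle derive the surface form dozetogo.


underlying: d-ozto-go
MOD=fe - signalled by the affix -go
RANK=ma - signalled by the affix d-
check: doztogo -> doztogo -> doztogo -> dozetogo -> dozetogo
lemma: ozto; MOD=fe; RANK=ma


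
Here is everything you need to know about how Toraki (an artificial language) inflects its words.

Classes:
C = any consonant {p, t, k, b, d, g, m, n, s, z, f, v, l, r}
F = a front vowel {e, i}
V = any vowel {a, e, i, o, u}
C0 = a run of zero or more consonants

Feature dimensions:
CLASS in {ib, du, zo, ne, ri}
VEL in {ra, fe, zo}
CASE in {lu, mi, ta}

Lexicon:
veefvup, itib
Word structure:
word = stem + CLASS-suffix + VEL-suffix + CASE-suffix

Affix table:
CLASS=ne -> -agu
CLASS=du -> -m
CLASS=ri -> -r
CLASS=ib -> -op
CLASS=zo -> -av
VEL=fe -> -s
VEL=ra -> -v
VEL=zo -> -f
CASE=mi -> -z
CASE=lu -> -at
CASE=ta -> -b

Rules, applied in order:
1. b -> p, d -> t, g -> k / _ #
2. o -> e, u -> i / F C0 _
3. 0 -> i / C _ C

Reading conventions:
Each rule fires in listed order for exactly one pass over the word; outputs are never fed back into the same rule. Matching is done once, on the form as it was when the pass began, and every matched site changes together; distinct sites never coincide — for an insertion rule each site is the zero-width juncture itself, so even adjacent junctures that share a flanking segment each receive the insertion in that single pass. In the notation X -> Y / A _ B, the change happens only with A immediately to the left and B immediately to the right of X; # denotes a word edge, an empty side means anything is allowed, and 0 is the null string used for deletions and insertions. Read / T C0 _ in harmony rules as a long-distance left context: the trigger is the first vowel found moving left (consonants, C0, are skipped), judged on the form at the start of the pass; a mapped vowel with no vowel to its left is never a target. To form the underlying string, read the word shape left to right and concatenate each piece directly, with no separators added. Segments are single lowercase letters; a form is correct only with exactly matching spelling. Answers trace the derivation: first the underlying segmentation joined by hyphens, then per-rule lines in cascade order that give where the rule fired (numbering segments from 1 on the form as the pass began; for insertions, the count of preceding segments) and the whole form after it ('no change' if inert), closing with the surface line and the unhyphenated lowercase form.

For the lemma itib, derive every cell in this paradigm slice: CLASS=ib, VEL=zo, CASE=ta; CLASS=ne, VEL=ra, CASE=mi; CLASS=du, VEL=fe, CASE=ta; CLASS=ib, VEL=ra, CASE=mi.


cell CLASS=ib, VEL=zo, CASE=ta:
underlying: itib-op-f-b
1. b -> p, d -> t, g -> k / _ #: fires at position(s) 8: itibopfp
2. o -> e, u -> i / F C0 _: fires at position(s) 5: itibepfp
3. 0 -> i / C _ C: inserts after position(s) 6, 7: itibepifip
surface: itibepifip

cell CLASS=ne, VEL=ra, CASE=mi:
underlying: itib-agu-v-z
1. b -> p, d -> t, g -> k / _ #: no change
2. o -> e, u -> i / F C0 _: no change
3. 0 -> i / C _ C: inserts after position(s) 8: itibaguviz
surface: itibaguviz

cell CLASS=du, VEL=fe, CASE=ta:
underlying: itib-m-s-b
1. b -> p, d -> t, g -> k / _ #: fires at position(s) 7: itibmsp
2. o -> e, u -> i / F C0 _: no change
3. 0 -> i / C _ C: inserts after position(s) 4, 5, 6: itibimisip
surface: itibimisip

cell CLASS=ib, VEL=ra, CASE=mi:
underlying: itib-op-v-z
1. b -> p, d -> t, g -> k / _ #: no change
2. o -> e, u -> i / F C0 _: fires at position(s) 5: itibepvz
3. 0 -> i / C _ C: inserts after position(s) 6, 7: itibepiviz
surface: itibepiviz
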